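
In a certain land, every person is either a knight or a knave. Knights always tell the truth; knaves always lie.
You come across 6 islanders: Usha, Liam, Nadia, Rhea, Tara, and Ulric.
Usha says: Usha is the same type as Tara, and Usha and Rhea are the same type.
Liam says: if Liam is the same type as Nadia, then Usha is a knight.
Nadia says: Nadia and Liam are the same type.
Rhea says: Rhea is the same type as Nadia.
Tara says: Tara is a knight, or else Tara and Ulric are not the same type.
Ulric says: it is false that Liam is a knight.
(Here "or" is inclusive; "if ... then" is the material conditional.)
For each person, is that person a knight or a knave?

Usha is a knight, Liam is a knight, Nadia is a knight, Rhea is a knight, Tara is a knight, and Ulric is a knave.

Since Usha is a knight, "Usha is the same type as Tara, and Usha and Rhea are the same type" needs to be True, which holds.
Since Liam is a knight, "if Liam is the same type as Nadia, then Usha is a knight" needs to be True, which holds.
Nadia is a knight; "Nadia and Liam are the same type" is True, as required.
As a knight, Rhea's statement "Rhea is the same type as Nadia" should be True; it is.
Tara (knight): "Tara is a knight, or else Tara and Ulric are not the same type" — True. ✓
As a knave, Ulric's statement "it is false that Liam is a knight" should be false; it is.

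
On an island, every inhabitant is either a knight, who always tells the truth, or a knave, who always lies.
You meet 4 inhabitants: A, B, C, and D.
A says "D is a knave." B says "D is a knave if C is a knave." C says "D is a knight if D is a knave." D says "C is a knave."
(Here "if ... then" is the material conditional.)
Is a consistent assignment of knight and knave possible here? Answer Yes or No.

No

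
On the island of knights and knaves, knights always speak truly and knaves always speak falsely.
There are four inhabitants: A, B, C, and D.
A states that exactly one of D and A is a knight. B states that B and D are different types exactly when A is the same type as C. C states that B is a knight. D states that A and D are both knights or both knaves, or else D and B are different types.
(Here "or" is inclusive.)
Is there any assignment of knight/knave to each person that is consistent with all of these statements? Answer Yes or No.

No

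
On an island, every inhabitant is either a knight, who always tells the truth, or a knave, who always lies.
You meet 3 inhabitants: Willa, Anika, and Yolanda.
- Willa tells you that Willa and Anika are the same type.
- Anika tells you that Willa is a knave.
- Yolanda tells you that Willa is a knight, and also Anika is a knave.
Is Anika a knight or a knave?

Anika is a knight.

Consistent assignments: {Willa=knave, Anika=knight, Yolanda=knave}
In every consistent assignment, Anika is a knight.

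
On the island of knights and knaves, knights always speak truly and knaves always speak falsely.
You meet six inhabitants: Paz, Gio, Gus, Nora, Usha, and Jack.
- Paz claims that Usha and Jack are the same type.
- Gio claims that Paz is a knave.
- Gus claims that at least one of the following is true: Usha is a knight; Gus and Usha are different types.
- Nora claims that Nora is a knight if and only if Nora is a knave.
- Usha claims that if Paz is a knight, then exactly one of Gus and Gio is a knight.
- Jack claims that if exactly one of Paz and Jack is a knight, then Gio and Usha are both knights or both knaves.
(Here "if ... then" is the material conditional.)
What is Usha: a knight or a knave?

Usha is a knight.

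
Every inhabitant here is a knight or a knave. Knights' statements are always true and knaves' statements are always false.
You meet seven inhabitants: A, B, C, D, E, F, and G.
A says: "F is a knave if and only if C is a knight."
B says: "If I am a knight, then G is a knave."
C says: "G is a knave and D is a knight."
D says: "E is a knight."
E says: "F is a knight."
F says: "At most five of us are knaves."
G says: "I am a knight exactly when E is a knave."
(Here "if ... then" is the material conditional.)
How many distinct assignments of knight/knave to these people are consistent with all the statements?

Consistent assignments:
  A=knave, B=knight, C=knave, D=knave, E=knave, F=knave, G=knave

1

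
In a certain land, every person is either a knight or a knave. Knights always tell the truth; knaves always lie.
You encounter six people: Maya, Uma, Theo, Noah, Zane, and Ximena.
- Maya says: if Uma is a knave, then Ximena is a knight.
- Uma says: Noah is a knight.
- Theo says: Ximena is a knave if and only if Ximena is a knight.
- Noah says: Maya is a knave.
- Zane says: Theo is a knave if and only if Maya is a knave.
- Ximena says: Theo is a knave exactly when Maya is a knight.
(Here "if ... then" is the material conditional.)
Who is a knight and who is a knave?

Maya is a knight; "if Uma is a knave, then Ximena is a knight" is True, as required.
As a knave, Uma's statement "Noah is a knight" should be false; it is.
Since Theo is a knave, "Ximena is a knave if and only if Ximena is a knight" needs to be false, which holds.
Since Noah is a knave, "Maya is a knave" needs to be false, which holds.
Zane (knave): "Theo is a knave if and only if Maya is a knave" — false. ✓
Since Ximena is a knight, "Theo is a knave exactly when Maya is a knight" needs to be True, which holds.

Maya is a knight, Uma is a knave, Theo is a knave, Noah is a knave, Zane is a knave, and Ximena is a knight.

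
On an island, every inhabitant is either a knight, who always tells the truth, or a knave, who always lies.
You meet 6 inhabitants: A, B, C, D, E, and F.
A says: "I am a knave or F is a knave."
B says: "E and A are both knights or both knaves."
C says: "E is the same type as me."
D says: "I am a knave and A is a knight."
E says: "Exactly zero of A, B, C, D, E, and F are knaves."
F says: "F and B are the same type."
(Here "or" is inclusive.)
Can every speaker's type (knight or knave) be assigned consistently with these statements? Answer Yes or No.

No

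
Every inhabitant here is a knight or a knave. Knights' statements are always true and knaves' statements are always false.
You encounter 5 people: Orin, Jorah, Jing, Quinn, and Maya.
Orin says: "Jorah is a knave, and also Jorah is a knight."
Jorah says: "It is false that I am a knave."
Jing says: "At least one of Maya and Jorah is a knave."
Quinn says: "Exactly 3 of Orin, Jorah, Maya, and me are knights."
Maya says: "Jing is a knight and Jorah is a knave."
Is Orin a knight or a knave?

Consistent assignments: {Orin=knave, Jorah=knight, Jing=knight, Quinn=knave, Maya=knave}; {Orin=knave, Jorah=knave, Jing=knight, Quinn=knave, Maya=knight}
In every consistent assignment, Orin is a knave.

Orin is a knave.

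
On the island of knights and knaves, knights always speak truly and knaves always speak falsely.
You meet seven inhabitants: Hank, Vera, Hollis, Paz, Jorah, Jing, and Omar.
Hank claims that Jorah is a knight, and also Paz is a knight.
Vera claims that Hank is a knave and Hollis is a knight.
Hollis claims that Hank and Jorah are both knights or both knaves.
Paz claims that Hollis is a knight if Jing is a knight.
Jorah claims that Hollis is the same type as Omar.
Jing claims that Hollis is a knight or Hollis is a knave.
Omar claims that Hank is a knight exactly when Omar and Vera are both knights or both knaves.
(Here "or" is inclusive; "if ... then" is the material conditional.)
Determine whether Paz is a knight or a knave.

Paz is a knave.

Consistent assignments: {Hank=knave, Vera=knave, Hollis=knave, Paz=knave, Jorah=knight, Jing=knight, Omar=knave}
In every consistent assignment, Paz is a knave.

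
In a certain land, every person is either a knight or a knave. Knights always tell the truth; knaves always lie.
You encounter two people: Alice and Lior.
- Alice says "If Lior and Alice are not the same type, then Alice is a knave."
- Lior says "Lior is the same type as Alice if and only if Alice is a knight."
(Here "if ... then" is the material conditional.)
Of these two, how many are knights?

2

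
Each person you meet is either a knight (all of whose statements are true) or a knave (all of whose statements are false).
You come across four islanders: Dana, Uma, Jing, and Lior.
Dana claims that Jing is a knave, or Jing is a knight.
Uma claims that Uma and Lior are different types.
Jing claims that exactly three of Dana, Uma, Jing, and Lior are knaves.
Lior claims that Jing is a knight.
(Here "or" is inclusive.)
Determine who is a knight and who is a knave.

Dana is a knight, Uma is a knight, Jing is a knave, and Lior is a knave.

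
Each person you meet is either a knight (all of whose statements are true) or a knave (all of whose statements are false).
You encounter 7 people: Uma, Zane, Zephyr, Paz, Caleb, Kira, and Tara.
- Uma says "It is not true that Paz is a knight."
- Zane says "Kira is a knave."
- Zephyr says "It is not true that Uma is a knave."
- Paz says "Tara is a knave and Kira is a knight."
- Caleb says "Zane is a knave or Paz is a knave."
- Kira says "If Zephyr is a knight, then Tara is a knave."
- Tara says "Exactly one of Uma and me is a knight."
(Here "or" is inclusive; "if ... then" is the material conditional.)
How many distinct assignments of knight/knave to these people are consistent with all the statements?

1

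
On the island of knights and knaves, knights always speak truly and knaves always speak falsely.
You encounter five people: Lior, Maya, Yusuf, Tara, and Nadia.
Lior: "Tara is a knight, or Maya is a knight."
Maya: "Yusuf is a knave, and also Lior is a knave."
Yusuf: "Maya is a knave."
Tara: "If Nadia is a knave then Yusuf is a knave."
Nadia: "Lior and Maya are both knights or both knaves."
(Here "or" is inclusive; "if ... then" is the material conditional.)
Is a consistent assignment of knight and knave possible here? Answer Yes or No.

No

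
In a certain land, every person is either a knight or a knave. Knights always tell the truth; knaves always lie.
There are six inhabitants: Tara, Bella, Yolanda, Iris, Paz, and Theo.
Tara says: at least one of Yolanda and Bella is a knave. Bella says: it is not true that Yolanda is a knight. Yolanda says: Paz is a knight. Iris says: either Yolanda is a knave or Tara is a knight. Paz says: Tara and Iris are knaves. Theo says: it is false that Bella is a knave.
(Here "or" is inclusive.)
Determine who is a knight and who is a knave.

Knights: Tara, Bella, Iris, and Theo. Knaves: Yolanda and Paz.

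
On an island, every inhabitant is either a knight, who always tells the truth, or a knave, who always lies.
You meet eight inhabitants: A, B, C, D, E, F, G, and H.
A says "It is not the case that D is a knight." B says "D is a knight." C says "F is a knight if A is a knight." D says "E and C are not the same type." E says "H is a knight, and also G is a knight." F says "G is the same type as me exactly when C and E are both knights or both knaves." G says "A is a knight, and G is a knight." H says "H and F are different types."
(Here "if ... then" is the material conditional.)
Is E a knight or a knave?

E is a knave.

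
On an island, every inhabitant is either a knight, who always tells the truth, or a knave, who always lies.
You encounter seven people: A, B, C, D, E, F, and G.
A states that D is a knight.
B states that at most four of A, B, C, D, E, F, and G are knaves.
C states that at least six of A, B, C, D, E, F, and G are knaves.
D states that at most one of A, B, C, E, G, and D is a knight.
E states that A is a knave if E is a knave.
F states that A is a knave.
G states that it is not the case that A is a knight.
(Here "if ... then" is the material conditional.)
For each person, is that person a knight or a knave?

Since A is a knave, "D is a knight" needs to be False, which holds.
As a knight, B's statement "at most four of A, B, C, D, E, F, and G are knaves" should be True; it is.
C is a knave, and the claim "at least six of A, B, C, D, E, F, and G are knaves" is indeed False.
D is a knave, so "at most one of A, B, C, E, G, and D is a knight" must be False — and it is.
Since E is a knight, "A is a knave if E is a knave" needs to be True, which holds.
F (knight): "A is a knave" — True. ✓
G is a knight; "it is not the case that A is a knight" is True, as required.

A is a knave, B is a knight, C is a knave, D is a knave, E is a knight, F is a knight, and G is a knight.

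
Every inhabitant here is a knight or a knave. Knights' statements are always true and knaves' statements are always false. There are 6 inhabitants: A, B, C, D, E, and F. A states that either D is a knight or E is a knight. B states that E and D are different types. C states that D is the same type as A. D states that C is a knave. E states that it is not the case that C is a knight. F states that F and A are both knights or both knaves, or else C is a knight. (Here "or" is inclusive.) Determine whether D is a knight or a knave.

D is a knave.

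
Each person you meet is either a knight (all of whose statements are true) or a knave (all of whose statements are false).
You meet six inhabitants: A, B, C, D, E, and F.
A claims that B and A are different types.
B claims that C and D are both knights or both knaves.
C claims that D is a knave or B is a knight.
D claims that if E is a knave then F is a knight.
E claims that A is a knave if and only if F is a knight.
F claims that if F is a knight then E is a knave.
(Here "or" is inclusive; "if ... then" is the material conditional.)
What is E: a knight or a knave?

Consistent assignments: {A=knight, B=knave, C=knave, D=knight, E=knave, F=knight}
In every consistent assignment, E is a knave.

E is a knave.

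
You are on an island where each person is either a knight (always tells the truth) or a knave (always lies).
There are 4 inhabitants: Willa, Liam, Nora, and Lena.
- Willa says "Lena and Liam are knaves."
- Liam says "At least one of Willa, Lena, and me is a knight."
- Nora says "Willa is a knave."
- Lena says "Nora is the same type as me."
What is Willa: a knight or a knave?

Willa is a knave.

Consistent assignments: {Willa=knave, Liam=knight, Nora=knight, Lena=knight}; {Willa=knave, Liam=knight, Nora=knight, Lena=knave}
In every consistent assignment, Willa is a knave.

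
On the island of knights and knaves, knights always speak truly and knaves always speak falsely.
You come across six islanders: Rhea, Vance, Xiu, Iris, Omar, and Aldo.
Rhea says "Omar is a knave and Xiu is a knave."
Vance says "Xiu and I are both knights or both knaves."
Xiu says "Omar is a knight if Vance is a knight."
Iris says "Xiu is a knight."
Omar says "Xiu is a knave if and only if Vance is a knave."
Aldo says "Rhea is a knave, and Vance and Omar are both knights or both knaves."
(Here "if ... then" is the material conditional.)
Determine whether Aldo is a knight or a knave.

Aldo is a knight.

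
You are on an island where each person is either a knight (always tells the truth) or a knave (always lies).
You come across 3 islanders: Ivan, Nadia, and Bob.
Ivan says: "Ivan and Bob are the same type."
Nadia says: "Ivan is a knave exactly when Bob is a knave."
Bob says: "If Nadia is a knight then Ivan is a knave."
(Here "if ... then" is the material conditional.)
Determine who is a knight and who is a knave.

Ivan is a knave, Nadia is a knave, and Bob is a knight.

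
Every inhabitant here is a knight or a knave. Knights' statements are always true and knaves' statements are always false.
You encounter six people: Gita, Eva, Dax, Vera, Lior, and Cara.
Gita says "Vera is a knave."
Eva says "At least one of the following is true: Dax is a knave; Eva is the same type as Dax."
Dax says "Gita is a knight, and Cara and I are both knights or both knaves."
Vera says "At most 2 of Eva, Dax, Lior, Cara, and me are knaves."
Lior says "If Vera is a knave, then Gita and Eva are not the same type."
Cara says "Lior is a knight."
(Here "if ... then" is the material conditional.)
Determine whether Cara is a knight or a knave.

Consistent assignments: {Gita=knave, Eva=knight, Dax=knave, Vera=knight, Lior=knight, Cara=knight}
In every consistent assignment, Cara is a knight.

Cara is a knight.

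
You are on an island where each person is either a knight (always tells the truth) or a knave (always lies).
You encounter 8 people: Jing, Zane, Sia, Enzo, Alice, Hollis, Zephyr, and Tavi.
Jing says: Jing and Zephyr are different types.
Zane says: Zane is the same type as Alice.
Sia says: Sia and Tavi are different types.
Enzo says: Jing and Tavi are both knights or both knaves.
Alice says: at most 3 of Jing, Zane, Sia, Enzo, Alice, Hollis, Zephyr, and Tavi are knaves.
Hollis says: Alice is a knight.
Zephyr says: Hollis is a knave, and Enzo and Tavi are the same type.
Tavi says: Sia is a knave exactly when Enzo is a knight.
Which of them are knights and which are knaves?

Jing is a knave, Zane is a knight, Sia is a knight, Enzo is a knight, Alice is a knight, Hollis is a knight, Zephyr is a knave, and Tavi is a knave.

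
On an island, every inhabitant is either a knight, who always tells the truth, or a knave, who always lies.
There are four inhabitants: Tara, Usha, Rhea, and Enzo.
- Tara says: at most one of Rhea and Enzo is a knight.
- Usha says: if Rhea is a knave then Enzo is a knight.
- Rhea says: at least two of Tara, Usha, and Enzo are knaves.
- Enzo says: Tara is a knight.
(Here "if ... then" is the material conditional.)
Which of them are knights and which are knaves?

As a knight, Tara's statement "at most one of Rhea and Enzo is a knight" should be true; it is.
Usha (knight): "if Rhea is a knave then Enzo is a knight" — true. ✓
As a knave, Rhea's statement "at least two of Tara, Usha, and Enzo are knaves" should be false; it is.
Since Enzo is a knight, "Tara is a knight" needs to be true, which holds.

Knights: Tara, Usha, and Enzo. Knaves: Rhea.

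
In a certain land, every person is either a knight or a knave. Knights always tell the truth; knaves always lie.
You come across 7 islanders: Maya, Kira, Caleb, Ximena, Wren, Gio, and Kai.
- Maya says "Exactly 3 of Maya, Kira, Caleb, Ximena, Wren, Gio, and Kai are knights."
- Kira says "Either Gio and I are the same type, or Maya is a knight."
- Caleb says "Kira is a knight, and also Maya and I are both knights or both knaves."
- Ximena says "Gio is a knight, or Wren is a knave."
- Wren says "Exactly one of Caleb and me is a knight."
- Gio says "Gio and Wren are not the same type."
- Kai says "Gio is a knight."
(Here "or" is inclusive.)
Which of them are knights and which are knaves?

Maya is a knight, Kira is a knight, Caleb is a knave, Ximena is a knight, Wren is a knave, Gio is a knave, and Kai is a knave.

As a knight, Maya's statement "exactly 3 of Maya, Kira, Caleb, Ximena, Wren, Gio, and Kai are knights" should be True; it is.
Kira (knight): "either Gio and I are the same type, or Maya is a knight" — True. ✓
Caleb (knave): "Kira is a knight, and also Maya and I are both knights or both knaves" — False. ✓
As a knight, Ximena's statement "Gio is a knight, or Wren is a knave" should be True; it is.
Wren is a knave; "exactly one of Caleb and me is a knight" is False, as required.
As a knave, Gio's statement "Gio and Wren are not the same type" should be False; it is.
Kai is a knave, and the claim "Gio is a knight" is indeed False.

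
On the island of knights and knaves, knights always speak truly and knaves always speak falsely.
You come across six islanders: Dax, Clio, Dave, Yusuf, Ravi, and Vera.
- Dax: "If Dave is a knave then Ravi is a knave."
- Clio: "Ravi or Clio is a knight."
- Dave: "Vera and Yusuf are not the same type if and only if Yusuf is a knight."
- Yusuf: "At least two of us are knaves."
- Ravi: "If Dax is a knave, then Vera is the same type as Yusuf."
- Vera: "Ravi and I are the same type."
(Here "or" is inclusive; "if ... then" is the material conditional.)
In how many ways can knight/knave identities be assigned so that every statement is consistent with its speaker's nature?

1

Consistent assignments:
  Dax=knave, Clio=knight, Dave=knave, Yusuf=knight, Ravi=knight, Vera=knight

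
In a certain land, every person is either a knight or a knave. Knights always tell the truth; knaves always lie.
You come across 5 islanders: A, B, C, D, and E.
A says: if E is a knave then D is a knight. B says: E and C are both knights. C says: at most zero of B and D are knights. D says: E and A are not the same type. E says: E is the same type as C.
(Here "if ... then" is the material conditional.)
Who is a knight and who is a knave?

A is a knave, B is a knave, C is a knight, D is a knave, and E is a knave.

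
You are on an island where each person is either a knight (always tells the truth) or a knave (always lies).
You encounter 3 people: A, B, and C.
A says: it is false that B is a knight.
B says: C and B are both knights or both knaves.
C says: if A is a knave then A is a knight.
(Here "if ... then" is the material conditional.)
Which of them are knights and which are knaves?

A is a knight; "it is false that B is a knight" is true, as required.
B is a knave, and the claim "C and B are both knights or both knaves" is indeed False.
Since C is a knight, "if A is a knave then A is a knight" needs to be true, which holds.

A is a knight, B is a knave, and C is a knight.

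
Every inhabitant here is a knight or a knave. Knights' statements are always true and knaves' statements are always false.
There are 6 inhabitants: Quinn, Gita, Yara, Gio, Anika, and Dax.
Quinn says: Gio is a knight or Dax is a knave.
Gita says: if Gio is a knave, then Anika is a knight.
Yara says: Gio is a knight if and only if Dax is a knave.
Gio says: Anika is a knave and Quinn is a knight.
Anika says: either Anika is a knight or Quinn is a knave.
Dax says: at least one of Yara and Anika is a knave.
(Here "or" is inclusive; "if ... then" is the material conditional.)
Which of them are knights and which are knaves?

Quinn is a knight, Gita is a knight, Yara is a knave, Gio is a knight, Anika is a knave, and Dax is a knight.

As a knight, Quinn's statement "Gio is a knight or Dax is a knave" should be True; it is.
Since Gita is a knight, "if Gio is a knave, then Anika is a knight" needs to be True, which holds.
Yara is a knave, and the claim "Gio is a knight if and only if Dax is a knave" is indeed false.
Gio (knight): "Anika is a knave and Quinn is a knight" — True. ✓
As a knave, Anika's statement "either Anika is a knight or Quinn is a knave" should be false; it is.
Dax is a knight; "at least one of Yara and Anika is a knave" is True, as required.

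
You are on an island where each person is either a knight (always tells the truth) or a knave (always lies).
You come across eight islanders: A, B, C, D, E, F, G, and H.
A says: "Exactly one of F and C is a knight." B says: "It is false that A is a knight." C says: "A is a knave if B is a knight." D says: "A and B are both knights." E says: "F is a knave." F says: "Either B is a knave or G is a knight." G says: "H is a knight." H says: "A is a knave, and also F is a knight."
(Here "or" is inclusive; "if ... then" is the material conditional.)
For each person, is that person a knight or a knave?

As a knave, A's statement "exactly one of F and C is a knight" should be false; it is.
Since B is a knight, "it is false that A is a knight" needs to be true, which holds.
C (knight): "A is a knave if B is a knight" — true. ✓
As a knave, D's statement "A and B are both knights" should be false; it is.
E is a knave, so "F is a knave" must be false — and it is.
F is a knight, and the claim "either B is a knave or G is a knight" is indeed true.
G is a knight; "H is a knight" is true, as required.
H is a knight, and the claim "A is a knave, and also F is a knight" is indeed true.

A is a knave, B is a knight, C is a knight, D is a knave, E is a knave, F is a knight, G is a knight, and H is a knight.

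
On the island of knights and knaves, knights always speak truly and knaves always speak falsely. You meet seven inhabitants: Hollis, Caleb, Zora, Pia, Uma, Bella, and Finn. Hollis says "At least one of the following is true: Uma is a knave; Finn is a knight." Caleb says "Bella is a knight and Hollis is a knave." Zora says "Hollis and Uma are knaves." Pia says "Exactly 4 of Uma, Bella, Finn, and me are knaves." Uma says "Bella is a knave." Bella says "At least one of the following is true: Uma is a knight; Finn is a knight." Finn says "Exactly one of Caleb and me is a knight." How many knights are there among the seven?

The unique consistent assignment is Hollis=knight, Caleb=knave, Zora=knave, Pia=knave, Uma=knave, Bella=knight, Finn=knight.
That has 3 knights.

3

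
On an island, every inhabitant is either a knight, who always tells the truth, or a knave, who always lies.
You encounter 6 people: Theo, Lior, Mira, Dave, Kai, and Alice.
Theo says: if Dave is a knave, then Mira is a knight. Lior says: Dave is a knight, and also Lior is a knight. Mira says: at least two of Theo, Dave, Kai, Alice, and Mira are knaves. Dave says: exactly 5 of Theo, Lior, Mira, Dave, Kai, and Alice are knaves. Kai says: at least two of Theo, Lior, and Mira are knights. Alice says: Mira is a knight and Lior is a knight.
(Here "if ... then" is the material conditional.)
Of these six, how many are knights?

The unique consistent assignment is Theo=knight, Lior=knave, Mira=knight, Dave=knave, Kai=knight, Alice=knave.
That has 3 knights.

3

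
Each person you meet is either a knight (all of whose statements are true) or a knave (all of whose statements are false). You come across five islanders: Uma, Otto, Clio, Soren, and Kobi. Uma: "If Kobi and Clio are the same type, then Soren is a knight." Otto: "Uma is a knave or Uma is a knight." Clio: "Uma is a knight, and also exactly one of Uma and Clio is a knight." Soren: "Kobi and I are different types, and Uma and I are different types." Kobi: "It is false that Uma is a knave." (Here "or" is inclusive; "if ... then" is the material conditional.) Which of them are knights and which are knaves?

Uma is a knave, Otto is a knight, Clio is a knave, Soren is a knave, and Kobi is a knave.

Uma is a knave, and the claim "if Kobi and Clio are the same type, then Soren is a knight" is indeed false.
Otto is a knight; "Uma is a knave or Uma is a knight" is true, as required.
As a knave, Clio's statement "Uma is a knight, and also exactly one of Uma and Clio is a knight" should be false; it is.
As a knave, Soren's statement "Kobi and I are different types, and Uma and I are different types" should be false; it is.
Kobi is a knave, and the claim "it is false that Uma is a knave" is indeed false.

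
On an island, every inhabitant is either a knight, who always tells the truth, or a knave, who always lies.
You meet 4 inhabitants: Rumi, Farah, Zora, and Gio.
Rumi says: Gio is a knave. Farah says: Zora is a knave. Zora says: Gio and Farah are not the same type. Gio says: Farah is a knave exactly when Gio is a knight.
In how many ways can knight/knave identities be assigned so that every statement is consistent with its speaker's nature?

1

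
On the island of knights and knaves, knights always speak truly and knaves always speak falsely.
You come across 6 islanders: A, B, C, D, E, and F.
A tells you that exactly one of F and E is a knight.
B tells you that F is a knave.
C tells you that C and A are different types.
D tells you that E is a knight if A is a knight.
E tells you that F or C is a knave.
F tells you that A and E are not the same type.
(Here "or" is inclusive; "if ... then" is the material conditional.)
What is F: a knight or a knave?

F is a knight.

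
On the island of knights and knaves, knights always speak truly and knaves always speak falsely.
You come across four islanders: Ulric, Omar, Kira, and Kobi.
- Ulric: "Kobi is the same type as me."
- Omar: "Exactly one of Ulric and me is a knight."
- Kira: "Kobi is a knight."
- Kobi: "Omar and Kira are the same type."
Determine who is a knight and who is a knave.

Ulric is a knave, Omar is a knight, Kira is a knight, and Kobi is a knight.

Ulric is a knave, and the claim "Kobi is the same type as me" is indeed False.
Since Omar is a knight, "exactly one of Ulric and me is a knight" needs to be true, which holds.
Kira (knight): "Kobi is a knight" — true. ✓
Kobi (knight): "Omar and Kira are the same type" — true. ✓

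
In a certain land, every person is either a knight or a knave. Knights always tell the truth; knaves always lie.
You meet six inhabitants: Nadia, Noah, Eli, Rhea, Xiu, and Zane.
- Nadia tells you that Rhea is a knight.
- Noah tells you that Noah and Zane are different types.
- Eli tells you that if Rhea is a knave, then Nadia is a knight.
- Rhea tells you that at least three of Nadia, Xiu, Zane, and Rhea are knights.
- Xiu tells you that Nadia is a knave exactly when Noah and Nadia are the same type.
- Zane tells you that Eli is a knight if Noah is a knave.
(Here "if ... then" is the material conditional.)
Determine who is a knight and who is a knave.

Nadia is a knave, Noah is a knave, Eli is a knave, Rhea is a knave, Xiu is a knight, and Zane is a knave.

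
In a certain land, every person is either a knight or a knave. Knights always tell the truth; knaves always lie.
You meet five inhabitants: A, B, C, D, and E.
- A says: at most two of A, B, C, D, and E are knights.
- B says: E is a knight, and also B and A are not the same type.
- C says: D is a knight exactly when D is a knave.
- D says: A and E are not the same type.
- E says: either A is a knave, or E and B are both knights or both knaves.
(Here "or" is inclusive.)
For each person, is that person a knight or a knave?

Suppose A is a knight. Then A's statement "at most two of A, B, C, D, and E are knights" would have to be true. Checking the 16 ways to assign the others, none is consistent with every speaker.
(For instance, with B=knight, C=knave, D=knight, E=knight, A's claim "at most two of A, B, C, D, and E are knights" comes out false where it would need to be true.)
So A must be a knave, making "at most two of A, B, C, D, and E are knights" false. Taking A=knave, B=knight, C=knave, D=knight, E=knight, each remaining statement checks out:
  B (knight): "E is a knight, and also B and A are not the same type" — true. ✓
  C (knave): "D is a knight exactly when D is a knave" — false. ✓
  D (knight): "A and E are not the same type" — true. ✓
  E (knight): "either A is a knave, or E and B are both knights or both knaves" — true. ✓
This is the unique consistent assignment.

A is a knave, B is a knight, C is a knave, D is a knight, and E is a knight.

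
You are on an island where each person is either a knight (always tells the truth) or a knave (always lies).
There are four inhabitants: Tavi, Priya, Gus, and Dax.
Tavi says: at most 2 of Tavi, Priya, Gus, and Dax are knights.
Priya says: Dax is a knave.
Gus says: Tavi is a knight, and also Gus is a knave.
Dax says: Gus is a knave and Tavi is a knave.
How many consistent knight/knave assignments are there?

0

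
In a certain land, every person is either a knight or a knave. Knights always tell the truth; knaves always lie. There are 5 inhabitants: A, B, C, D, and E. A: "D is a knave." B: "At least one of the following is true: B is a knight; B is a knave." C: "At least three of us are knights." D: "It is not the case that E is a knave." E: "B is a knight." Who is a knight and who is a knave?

As a knave, A's statement "D is a knave" should be false; it is.
B is a knight; "at least one of the following is true: B is a knight; B is a knave" is True, as required.
C is a knight; "at least three of us are knights" is True, as required.
D (knight): "it is not the case that E is a knave" — True. ✓
E is a knight; "B is a knight" is True, as required.

A is a knave, B is a knight, C is a knight, D is a knight, and E is a knight.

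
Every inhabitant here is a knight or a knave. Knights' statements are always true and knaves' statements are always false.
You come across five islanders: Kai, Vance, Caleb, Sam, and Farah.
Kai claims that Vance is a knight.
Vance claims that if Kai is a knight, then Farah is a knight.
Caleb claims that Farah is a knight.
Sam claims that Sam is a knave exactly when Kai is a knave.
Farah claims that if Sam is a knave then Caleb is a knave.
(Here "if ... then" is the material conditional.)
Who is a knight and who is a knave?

Knights: Kai, Vance, Caleb, Sam, and Farah. Knaves: none.

Kai (knight): "Vance is a knight" — true. ✓
Vance is a knight; "if Kai is a knight, then Farah is a knight" is true, as required.
As a knight, Caleb's statement "Farah is a knight" should be true; it is.
Sam (knight): "Sam is a knave exactly when Kai is a knave" — true. ✓
As a knight, Farah's statement "if Sam is a knave then Caleb is a knave" should be true; it is.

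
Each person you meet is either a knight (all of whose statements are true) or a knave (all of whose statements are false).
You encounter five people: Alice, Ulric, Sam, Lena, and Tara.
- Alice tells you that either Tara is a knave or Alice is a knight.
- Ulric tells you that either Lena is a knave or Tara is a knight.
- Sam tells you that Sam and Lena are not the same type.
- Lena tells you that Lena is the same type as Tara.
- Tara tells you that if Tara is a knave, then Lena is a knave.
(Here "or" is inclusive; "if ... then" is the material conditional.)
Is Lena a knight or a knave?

Lena is a knave.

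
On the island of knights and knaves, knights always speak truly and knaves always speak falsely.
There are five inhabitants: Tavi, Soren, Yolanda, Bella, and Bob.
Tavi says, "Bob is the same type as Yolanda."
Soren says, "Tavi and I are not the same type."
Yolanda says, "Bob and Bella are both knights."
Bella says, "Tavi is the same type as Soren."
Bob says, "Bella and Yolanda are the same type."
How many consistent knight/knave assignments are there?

1

Consistent assignments:
  Tavi=knave, Soren=knight, Yolanda=knave, Bella=knave, Bob=knight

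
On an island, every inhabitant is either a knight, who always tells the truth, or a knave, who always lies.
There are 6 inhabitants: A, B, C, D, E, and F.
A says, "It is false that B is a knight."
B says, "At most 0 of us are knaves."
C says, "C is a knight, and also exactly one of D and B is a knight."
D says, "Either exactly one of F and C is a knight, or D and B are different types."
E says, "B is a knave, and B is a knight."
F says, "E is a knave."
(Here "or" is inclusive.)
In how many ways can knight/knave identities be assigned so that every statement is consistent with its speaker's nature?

2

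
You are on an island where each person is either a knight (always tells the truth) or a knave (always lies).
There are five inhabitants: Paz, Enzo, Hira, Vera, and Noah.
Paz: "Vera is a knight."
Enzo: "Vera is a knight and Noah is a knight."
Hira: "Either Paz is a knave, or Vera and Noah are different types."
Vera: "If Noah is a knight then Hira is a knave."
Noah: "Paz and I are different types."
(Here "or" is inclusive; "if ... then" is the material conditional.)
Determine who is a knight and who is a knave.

Suppose Paz is a knight. Then Paz's statement "Vera is a knight" would have to be true. Checking the 16 ways to assign the others, none is consistent with every speaker.
(For instance, with Enzo=knave, Hira=knight, Vera=knave, Noah=knight, Paz's claim "Vera is a knight" comes out false where it would need to be true.)
So Paz must be a knave, making "Vera is a knight" false. Taking Paz=knave, Enzo=knave, Hira=knight, Vera=knave, Noah=knight, each remaining statement checks out:
  Enzo (knave): "Vera is a knight and Noah is a knight" — false. ✓
  Hira (knight): "either Paz is a knave, or Vera and Noah are different types" — true. ✓
  Vera (knave): "if Noah is a knight then Hira is a knave" — false. ✓
  Noah (knight): "Paz and I are different types" — true. ✓
This is the unique consistent assignment.

Knights: Hira and Noah. Knaves: Paz, Enzo, and Vera.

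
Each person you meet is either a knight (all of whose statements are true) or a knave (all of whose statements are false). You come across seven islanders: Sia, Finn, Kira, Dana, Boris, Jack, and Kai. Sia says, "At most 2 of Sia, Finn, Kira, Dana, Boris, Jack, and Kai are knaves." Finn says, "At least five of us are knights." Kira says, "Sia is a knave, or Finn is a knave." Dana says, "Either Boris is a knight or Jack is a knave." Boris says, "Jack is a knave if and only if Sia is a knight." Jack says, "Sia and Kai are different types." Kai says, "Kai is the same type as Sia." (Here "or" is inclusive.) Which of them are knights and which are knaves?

Knights: Sia, Finn, Dana, Boris, and Kai. Knaves: Kira and Jack.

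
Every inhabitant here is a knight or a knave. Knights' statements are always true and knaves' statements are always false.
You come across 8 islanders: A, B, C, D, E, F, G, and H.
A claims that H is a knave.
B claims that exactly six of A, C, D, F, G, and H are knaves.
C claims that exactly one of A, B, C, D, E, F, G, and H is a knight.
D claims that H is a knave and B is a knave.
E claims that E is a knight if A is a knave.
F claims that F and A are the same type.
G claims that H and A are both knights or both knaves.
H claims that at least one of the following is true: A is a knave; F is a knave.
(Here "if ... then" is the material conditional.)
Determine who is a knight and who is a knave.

A is a knight, B is a knave, C is a knave, D is a knight, E is a knight, F is a knight, G is a knave, and H is a knave.

A (knight): "H is a knave" — true. ✓
B (knave): "exactly six of A, C, D, F, G, and H are knaves" — false. ✓
C is a knave; "exactly one of A, B, C, D, E, F, G, and H is a knight" is false, as required.
D is a knight; "H is a knave and B is a knave" is true, as required.
As a knight, E's statement "E is a knight if A is a knave" should be true; it is.
F is a knight, so "F and A are the same type" must be true — and it is.
Since G is a knave, "H and A are both knights or both knaves" needs to be false, which holds.
H is a knave, so "at least one of the following is true: A is a knave; F is a knave" must be false — and it is.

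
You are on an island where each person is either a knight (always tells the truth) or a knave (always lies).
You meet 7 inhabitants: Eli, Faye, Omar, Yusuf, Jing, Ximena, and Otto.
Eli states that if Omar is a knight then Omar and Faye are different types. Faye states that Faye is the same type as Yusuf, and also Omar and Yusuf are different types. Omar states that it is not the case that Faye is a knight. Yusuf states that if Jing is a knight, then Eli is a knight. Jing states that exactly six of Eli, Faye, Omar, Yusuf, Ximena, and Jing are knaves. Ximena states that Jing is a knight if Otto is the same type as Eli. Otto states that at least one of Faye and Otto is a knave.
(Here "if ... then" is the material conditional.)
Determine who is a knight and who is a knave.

Eli is a knight, Faye is a knave, Omar is a knight, Yusuf is a knight, Jing is a knave, Ximena is a knave, and Otto is a knight.

Eli is a knight; "if Omar is a knight then Omar and Faye are different types" is true, as required.
Faye is a knave, and the claim "Faye is the same type as Yusuf, and also Omar and Yusuf are different types" is indeed False.
Since Omar is a knight, "it is not the case that Faye is a knight" needs to be true, which holds.
Yusuf (knight): "if Jing is a knight, then Eli is a knight" — true. ✓
Since Jing is a knave, "exactly six of Eli, Faye, Omar, Yusuf, Ximena, and Jing are knaves" needs to be False, which holds.
Ximena is a knave, and the claim "Jing is a knight if Otto is the same type as Eli" is indeed False.
Otto (knight): "at least one of Faye and Otto is a knave" — true. ✓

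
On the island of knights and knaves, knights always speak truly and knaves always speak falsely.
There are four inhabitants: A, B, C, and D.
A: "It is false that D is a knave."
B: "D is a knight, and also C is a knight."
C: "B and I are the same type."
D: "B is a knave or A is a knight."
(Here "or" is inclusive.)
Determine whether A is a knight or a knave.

A is a knight.

Consistent assignments: {A=knight, B=knight, C=knight, D=knight}
In every consistent assignment, A is a knight.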